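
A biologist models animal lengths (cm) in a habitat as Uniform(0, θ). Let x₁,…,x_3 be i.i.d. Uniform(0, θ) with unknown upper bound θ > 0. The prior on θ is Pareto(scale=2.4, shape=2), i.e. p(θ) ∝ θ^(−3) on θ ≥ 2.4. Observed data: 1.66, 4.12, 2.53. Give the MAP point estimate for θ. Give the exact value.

The Uniform(0, θ) likelihood is θ^(−n) for θ ≥ max(xᵢ), zero otherwise. Here max(xᵢ) = 4.12.
Posterior ∝ θ^(−3) · θ^(−3) = θ^(−6) on θ ≥ max(2.4, 4.12) = 4.12.
This density is strictly decreasing in θ, so the posterior mode lies at the lower boundary of the support.

θ̂_MAP = 4.12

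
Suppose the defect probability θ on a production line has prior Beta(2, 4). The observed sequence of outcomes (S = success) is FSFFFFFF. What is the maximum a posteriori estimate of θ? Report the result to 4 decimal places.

Prior: Beta(2, 4).
Data: 1 success in 8 trials (from the sequence). The binomial likelihood contributes θ(1−θ)^7, so the posterior is Beta(2+1, 4+7) = Beta(3, 11).
For Beta(a, b) with a, b > 1 the mode is (a−1)/(a+b−2) = 2/12 ≈ 0.1667.

θ̂_MAP = 0.1667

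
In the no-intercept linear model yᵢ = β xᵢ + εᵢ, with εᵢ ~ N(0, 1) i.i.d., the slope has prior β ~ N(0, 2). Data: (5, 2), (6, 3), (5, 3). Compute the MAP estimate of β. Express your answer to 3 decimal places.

log p(β | y) = −Σ(yᵢ − βxᵢ)²/(2·1) − β²/(2·2) + const.
Setting the derivative to zero: Σxᵢ(yᵢ − βxᵢ)/1 − β/2 = 0, so β = Σxᵢyᵢ / (Σxᵢ² + σ²/τ²).
Σxᵢyᵢ = 5·2 + 6·3 + 5·3 = 43; Σxᵢ² = 86; σ²/τ² = 0.5.
β̂_MAP = 43 / (86 + 0.5) = 43/86.5 ≈ 0.497.

β̂_MAP = 0.497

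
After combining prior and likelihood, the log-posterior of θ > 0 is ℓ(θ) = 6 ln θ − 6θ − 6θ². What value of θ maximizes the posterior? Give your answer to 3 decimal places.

θ̂_MAP = 0.500

ℓ'(θ) = 6/θ − 6 − 12θ. Setting this to zero and multiplying by θ: 12θ² + 6θ − 6 = 0.
θ = (−6 + √(6² + 4·12·6)) / (2·12) = (−6 + √324) / 24 = (−6 + 18)/24 = 1/2.
ℓ''(θ) = −6/θ² − 12 < 0, confirming a maximum.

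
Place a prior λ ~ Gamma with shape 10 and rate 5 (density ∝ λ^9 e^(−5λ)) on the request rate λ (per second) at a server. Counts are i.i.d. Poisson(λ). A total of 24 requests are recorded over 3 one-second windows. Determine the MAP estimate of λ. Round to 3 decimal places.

Σxᵢ = 24, n = 3.
Posterior ∝ λ^9e^(−5λ) · λ^24e^(−3λ) = λ^33e^(−8λ), i.e. Gamma(shape=34, rate=8).
The mode of a Gamma(a, b) with a ≥ 1 (shape–rate) is (a−1)/b = 33/8 ≈ 4.125.

λ̂_MAP = 4.125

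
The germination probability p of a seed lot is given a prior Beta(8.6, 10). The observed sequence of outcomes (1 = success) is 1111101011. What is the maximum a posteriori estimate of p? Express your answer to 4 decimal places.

p̂_MAP = 0.5865

Prior: Beta(8.6, 10).
Data: 8 successes in 10 trials (from the sequence). The binomial likelihood contributes p^8(1−p)^2, so the posterior is Beta(8.6+8, 10+2) = Beta(16.6, 12).
For Beta(a, b) with a, b > 1 the mode is (a−1)/(a+b−2) = 15.6/26.6 ≈ 0.5865.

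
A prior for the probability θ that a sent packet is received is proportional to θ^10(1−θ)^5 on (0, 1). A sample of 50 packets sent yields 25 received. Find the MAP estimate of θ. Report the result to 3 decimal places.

The prior density ∝ θ^10(1−θ)^5 is the kernel of Beta(11, 6).
Data: 25 successes in 50 trials. The binomial likelihood contributes θ^25(1−θ)^25, so the posterior is Beta(11+25, 6+25) = Beta(36, 31).
For Beta(a, b) with a, b > 1 the mode is (a−1)/(a+b−2) = 35/65 ≈ 0.538.

θ̂_MAP = 0.538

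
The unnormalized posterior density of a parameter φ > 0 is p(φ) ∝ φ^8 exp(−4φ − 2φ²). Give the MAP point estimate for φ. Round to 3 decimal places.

φ̂_MAP = 1.000

ℓ'(φ) = 8/φ − 4 − 4φ. Setting this to zero and multiplying by φ: 4φ² + 4φ − 8 = 0.
φ = (−4 + √(4² + 4·4·8)) / (2·4) = (−4 + √144) / 8 = (−4 + 12)/8 = 1.
ℓ''(φ) = −8/φ² − 4 < 0, confirming a maximum.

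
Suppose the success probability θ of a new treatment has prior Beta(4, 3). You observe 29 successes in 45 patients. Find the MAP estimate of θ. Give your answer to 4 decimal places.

θ̂_MAP = 0.6400

Prior: Beta(4, 3).
Data: 29 successes in 45 trials. The binomial likelihood contributes θ^29(1−θ)^16, so the posterior is Beta(4+29, 3+16) = Beta(33, 19).
For Beta(a, b) with a, b > 1 the mode is (a−1)/(a+b−2) = 32/50 ≈ 0.6400.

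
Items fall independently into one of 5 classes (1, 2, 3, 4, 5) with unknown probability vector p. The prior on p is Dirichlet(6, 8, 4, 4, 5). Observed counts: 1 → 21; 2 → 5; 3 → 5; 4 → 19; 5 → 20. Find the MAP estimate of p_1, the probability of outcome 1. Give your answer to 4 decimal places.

MAP estimate: 0.2826

The posterior is Dirichlet(αᵢ + nᵢ) = Dirichlet(27, 13, 9, 23, 25).
For a Dirichlet(a₁,…,a_K) with all aᵢ > 1, the mode has j-th component (aⱼ − 1)/(Σaᵢ − K).
Here Σaᵢ = 97 and K = 5, so p_1 = (27 − 1)/(97 − 5) = 26/92 ≈ 0.2826.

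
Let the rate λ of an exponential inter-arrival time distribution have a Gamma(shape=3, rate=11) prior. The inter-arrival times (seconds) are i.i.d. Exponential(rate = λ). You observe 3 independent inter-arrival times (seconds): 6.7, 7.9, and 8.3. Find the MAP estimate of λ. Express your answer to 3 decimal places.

The Exponential(rate=λ) likelihood is ∝ λ^n e^(−λΣtᵢ). Here n = 3 and Σtᵢ = 6.7 + 7.9 + 8.3 = 22.9.
Posterior ∝ λ^2e^(−11λ) · λ^3e^(−22.9λ) = λ^5e^(−33.9λ), i.e. Gamma(6, 33.9).
Mode = (a−1)/b = 5/33.9 ≈ 0.147.

λ̂_MAP = 0.147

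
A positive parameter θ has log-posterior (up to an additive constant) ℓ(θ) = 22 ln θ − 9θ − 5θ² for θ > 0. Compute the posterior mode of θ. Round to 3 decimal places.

θ̂_MAP = 1.100

ℓ'(θ) = 22/θ − 9 − 10θ. Setting this to zero and multiplying by θ: 10θ² + 9θ − 22 = 0.
θ = (−9 + √(9² + 4·10·22)) / (2·10) = (−9 + √961) / 20 = (−9 + 31)/20 = 11/10.
ℓ''(θ) = −22/θ² − 10 < 0, confirming a maximum.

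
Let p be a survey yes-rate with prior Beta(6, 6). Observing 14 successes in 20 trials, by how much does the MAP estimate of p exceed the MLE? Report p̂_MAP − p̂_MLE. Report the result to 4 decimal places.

Posterior is Beta(20, 12); MAP = (20−1)/(32−2) = 19/30 ≈ 0.63333.
MLE ignores the prior: p̂_MLE = k/n = 14/20 ≈ 0.70000.
Difference = 19/30 − 14/20 = -1/15 ≈ -0.0667.

MAP − MLE = -0.0667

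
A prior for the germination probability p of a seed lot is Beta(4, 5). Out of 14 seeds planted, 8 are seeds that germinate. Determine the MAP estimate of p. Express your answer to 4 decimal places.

p̂_MAP = 0.5238

Prior: Beta(4, 5).
Data: 8 successes in 14 trials. The binomial likelihood contributes p^8(1−p)^6, so the posterior is Beta(4+8, 5+6) = Beta(12, 11).
For Beta(a, b) with a, b > 1 the mode is (a−1)/(a+b−2) = 11/21 ≈ 0.5238.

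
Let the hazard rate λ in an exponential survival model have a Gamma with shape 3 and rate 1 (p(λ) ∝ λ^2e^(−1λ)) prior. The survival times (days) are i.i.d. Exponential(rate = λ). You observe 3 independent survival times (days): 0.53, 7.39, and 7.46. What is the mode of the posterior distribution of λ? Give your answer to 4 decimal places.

λ̂_MAP = 0.3053

The Exponential(rate=λ) likelihood is ∝ λ^n e^(−λΣtᵢ). Here n = 3 and Σtᵢ = 0.53 + 7.39 + 7.46 = 15.38.
Posterior ∝ λ^2e^(−1λ) · λ^3e^(−15.38λ) = λ^5e^(−16.38λ), i.e. Gamma(6, 16.38).
Mode = (a−1)/b = 5/16.38 ≈ 0.3053.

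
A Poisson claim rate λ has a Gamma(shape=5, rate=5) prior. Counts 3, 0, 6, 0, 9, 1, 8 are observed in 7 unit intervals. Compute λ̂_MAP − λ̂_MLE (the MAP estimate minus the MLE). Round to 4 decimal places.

MAP − MLE = -1.2738

Σxᵢ = 27. Posterior is Gamma(32, 12); MAP = (32−1)/12 = 31/12 ≈ 2.58333.
MLE = x̄ = 27/7 ≈ 3.85714.
Difference = 31/12 − 27/7 = -107/84 ≈ -1.2738.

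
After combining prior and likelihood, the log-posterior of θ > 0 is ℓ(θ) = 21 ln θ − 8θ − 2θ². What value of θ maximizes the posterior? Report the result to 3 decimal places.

θ̂_MAP = 1.500

ℓ'(θ) = 21/θ − 8 − 4θ. Setting this to zero and multiplying by θ: 4θ² + 8θ − 21 = 0.
θ = (−8 + √(8² + 4·4·21)) / (2·4) = (−8 + √400) / 8 = (−8 + 20)/8 = 3/2.
ℓ''(θ) = −21/θ² − 4 < 0, confirming a maximum.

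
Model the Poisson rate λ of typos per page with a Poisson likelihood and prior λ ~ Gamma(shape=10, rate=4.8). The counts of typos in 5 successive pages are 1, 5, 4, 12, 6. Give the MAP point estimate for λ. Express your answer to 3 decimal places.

Σxᵢ = 1+5+4+12+6 = 28, with n = 5.
Posterior ∝ λ^9e^(−4.8λ) · λ^28e^(−5λ) = λ^37e^(−9.8λ), i.e. Gamma(shape=38, rate=9.8).
The mode of a Gamma(a, b) with a ≥ 1 (shape–rate) is (a−1)/b = 37/9.8 ≈ 3.776.

λ̂_MAP = 3.776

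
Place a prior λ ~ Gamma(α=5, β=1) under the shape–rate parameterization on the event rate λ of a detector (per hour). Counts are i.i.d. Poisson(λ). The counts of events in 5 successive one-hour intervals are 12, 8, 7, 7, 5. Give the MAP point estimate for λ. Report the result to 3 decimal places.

λ̂_MAP = 7.167

Σxᵢ = 12+8+7+7+5 = 39, with n = 5.
Posterior ∝ λ^4e^(−1λ) · λ^39e^(−5λ) = λ^43e^(−6λ), i.e. Gamma(shape=44, rate=6).
The mode of a Gamma(a, b) with a ≥ 1 (shape–rate) is (a−1)/b = 43/6 ≈ 7.167.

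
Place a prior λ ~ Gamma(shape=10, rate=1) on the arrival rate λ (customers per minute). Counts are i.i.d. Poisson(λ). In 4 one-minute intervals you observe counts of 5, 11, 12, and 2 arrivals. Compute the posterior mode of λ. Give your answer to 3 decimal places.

λ̂_MAP = 7.800

Σxᵢ = 5+11+12+2 = 30, with n = 4.
Posterior ∝ λ^9e^(−1λ) · λ^30e^(−4λ) = λ^39e^(−5λ), i.e. Gamma(shape=40, rate=5).
The mode of a Gamma(a, b) with a ≥ 1 (shape–rate) is (a−1)/b = 39/5 ≈ 7.800.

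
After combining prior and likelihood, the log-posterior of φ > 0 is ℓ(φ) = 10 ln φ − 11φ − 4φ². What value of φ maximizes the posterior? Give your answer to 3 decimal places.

φ̂_MAP = 0.625

ℓ'(φ) = 10/φ − 11 − 8φ. Setting this to zero and multiplying by φ: 8φ² + 11φ − 10 = 0.
φ = (−11 + √(11² + 4·8·10)) / (2·8) = (−11 + √441) / 16 = (−11 + 21)/16 = 5/8.
ℓ''(φ) = −10/φ² − 8 < 0, confirming a maximum.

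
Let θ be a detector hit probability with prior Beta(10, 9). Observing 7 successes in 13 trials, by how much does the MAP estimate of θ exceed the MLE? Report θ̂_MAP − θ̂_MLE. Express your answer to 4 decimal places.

Posterior is Beta(17, 15); MAP = (17−1)/(32−2) = 16/30 ≈ 0.53333.
MLE ignores the prior: θ̂_MLE = k/n = 7/13 ≈ 0.53846.
Difference = 16/30 − 7/13 = -1/195 ≈ -0.0051.

MAP − MLE = -0.0051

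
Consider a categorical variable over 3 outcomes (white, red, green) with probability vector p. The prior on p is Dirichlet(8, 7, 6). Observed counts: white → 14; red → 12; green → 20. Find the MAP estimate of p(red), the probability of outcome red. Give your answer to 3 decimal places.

The posterior is Dirichlet(αᵢ + nᵢ) = Dirichlet(22, 19, 26).
For a Dirichlet(a₁,…,a_K) with all aᵢ > 1, the mode has j-th component (aⱼ − 1)/(Σaᵢ − K).
Here Σaᵢ = 67 and K = 3, so p(red) = (19 − 1)/(67 − 3) = 18/64 ≈ 0.281.

MAP estimate of p(red) = 0.281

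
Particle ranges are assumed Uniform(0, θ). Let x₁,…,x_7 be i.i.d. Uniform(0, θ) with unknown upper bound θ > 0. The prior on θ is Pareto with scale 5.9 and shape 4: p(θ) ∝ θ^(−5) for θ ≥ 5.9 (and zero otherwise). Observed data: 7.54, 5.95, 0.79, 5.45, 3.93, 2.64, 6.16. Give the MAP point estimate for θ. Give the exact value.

θ̂_MAP = 7.54

The Uniform(0, θ) likelihood is θ^(−n) for θ ≥ max(xᵢ), zero otherwise. Here max(xᵢ) = 7.54.
Posterior ∝ θ^(−5) · θ^(−7) = θ^(−12) on θ ≥ max(5.9, 7.54) = 7.54.
This density is strictly decreasing in θ, so the posterior mode lies at the lower boundary of the support.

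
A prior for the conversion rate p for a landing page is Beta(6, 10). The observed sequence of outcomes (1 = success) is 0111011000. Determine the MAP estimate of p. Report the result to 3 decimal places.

Prior: Beta(6, 10).
Data: 5 successes in 10 trials (from the sequence). The binomial likelihood contributes p^5(1−p)^5, so the posterior is Beta(6+5, 10+5) = Beta(11, 15).
For Beta(a, b) with a, b > 1 the mode is (a−1)/(a+b−2) = 10/24 ≈ 0.417.

p̂_MAP = 0.417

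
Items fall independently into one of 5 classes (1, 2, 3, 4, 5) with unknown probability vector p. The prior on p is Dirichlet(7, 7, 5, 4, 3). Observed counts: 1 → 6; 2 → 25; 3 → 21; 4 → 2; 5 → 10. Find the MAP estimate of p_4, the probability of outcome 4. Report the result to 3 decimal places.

The posterior is Dirichlet(αᵢ + nᵢ) = Dirichlet(13, 32, 26, 6, 13).
For a Dirichlet(a₁,…,a_K) with all aᵢ > 1, the mode has j-th component (aⱼ − 1)/(Σaᵢ − K).
Here Σaᵢ = 90 and K = 5, so p_4 = (6 − 1)/(90 − 5) = 5/85 ≈ 0.059.

MAP estimate: 0.059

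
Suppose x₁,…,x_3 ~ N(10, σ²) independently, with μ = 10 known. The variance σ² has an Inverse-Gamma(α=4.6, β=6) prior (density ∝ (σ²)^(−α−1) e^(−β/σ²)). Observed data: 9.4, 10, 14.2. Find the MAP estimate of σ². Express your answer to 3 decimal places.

Sum of squared deviations about the known mean: SS = (9.4−10)² + (10−10)² + (14.2−10)² = 18.
The Normal likelihood contributes (σ²)^(−n/2) exp(−SS/(2σ²)), so the posterior is Inverse-Gamma(α + n/2, β + SS/2) = Inverse-Gamma(6.1, 15).
The mode of Inverse-Gamma(a, b) is b/(a+1) = 15/7.1 ≈ 2.113.

σ̂²_MAP = 2.113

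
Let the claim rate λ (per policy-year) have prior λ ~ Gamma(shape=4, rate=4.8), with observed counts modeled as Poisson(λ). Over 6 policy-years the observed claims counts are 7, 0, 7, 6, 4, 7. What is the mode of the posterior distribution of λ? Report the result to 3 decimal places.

λ̂_MAP = 3.148

Σxᵢ = 7+0+7+6+4+7 = 31, with n = 6.
Posterior ∝ λ^3e^(−4.8λ) · λ^31e^(−6λ) = λ^34e^(−10.8λ), i.e. Gamma(shape=35, rate=10.8).
The mode of a Gamma(a, b) with a ≥ 1 (shape–rate) is (a−1)/b = 34/10.8 ≈ 3.148.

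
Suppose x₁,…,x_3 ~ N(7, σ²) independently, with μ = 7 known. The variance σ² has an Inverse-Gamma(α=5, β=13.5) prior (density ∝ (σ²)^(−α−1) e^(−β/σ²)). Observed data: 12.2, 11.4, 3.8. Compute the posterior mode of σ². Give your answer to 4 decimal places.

σ̂²_MAP = 5.5760

Sum of squared deviations about the known mean: SS = (12.2−7)² + (11.4−7)² + (3.8−7)² = 56.64.
The Normal likelihood contributes (σ²)^(−n/2) exp(−SS/(2σ²)), so the posterior is Inverse-Gamma(α + n/2, β + SS/2) = Inverse-Gamma(6.5, 41.82).
The mode of Inverse-Gamma(a, b) is b/(a+1) = 41.82/7.5 ≈ 5.5760.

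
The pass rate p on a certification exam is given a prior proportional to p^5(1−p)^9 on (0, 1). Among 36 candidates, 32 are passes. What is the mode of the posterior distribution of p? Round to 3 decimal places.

The prior density ∝ p^5(1−p)^9 is the kernel of Beta(6, 10).
Data: 32 successes in 36 trials. The binomial likelihood contributes p^32(1−p)^4, so the posterior is Beta(6+32, 10+4) = Beta(38, 14).
For Beta(a, b) with a, b > 1 the mode is (a−1)/(a+b−2) = 37/50 ≈ 0.740.

p̂_MAP = 0.740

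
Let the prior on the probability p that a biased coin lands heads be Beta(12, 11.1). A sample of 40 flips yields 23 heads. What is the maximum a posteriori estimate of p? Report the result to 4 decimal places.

Prior: Beta(12, 11.1).
Data: 23 successes in 40 trials. The binomial likelihood contributes p^23(1−p)^17, so the posterior is Beta(12+23, 11.1+17) = Beta(35, 28.1).
For Beta(a, b) with a, b > 1 the mode is (a−1)/(a+b−2) = 34/61.1 ≈ 0.5565.

p̂_MAP = 0.5565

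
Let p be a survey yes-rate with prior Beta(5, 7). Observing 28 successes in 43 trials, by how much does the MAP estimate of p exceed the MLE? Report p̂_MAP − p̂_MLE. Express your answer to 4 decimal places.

MAP − MLE = -0.0474

Posterior is Beta(33, 22); MAP = (33−1)/(55−2) = 32/53 ≈ 0.60377.
MLE ignores the prior: p̂_MLE = k/n = 28/43 ≈ 0.65116.
Difference = 32/53 − 28/43 = -108/2279 ≈ -0.0474.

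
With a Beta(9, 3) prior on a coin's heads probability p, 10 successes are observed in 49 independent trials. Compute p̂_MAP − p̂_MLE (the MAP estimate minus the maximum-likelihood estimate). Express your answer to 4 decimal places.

MAP − MLE = 0.1010

Posterior is Beta(19, 42); MAP = (19−1)/(61−2) = 18/59 ≈ 0.30508.
MLE ignores the prior: p̂_MLE = k/n = 10/49 ≈ 0.20408.
Difference = 18/59 − 10/49 = 292/2891 ≈ 0.1010.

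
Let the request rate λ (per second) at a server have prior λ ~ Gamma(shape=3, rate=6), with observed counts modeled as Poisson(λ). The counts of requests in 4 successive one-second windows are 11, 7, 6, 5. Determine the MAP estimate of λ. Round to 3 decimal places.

λ̂_MAP = 3.100

Σxᵢ = 11+7+6+5 = 29, with n = 4.
Posterior ∝ λ^2e^(−6λ) · λ^29e^(−4λ) = λ^31e^(−10λ), i.e. Gamma(shape=32, rate=10).
The mode of a Gamma(a, b) with a ≥ 1 (shape–rate) is (a−1)/b = 31/10 ≈ 3.100.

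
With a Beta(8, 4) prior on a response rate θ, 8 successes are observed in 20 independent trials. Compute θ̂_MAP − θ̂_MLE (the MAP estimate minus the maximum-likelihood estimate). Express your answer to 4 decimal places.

MAP − MLE = 0.1000

Posterior is Beta(16, 16); MAP = (16−1)/(32−2) = 15/30 ≈ 0.50000.
MLE ignores the prior: θ̂_MLE = k/n = 8/20 ≈ 0.40000.
Difference = 15/30 − 8/20 = 1/10 ≈ 0.1000.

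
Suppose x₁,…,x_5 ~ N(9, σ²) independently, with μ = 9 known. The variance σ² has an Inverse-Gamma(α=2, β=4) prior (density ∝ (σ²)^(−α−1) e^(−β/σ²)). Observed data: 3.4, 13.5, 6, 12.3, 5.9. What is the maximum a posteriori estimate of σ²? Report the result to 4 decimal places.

Sum of squared deviations about the known mean: SS = (3.4−9)² + (13.5−9)² + (6−9)² + (12.3−9)² + (5.9−9)² = 81.11.
The Normal likelihood contributes (σ²)^(−n/2) exp(−SS/(2σ²)), so the posterior is Inverse-Gamma(α + n/2, β + SS/2) = Inverse-Gamma(4.5, 44.555).
The mode of Inverse-Gamma(a, b) is b/(a+1) = 44.555/5.5 ≈ 8.1009.

σ̂²_MAP = 8.1009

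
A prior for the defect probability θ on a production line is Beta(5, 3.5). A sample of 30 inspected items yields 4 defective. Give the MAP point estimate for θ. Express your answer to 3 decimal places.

Prior: Beta(5, 3.5).
Data: 4 successes in 30 trials. The binomial likelihood contributes θ^4(1−θ)^26, so the posterior is Beta(5+4, 3.5+26) = Beta(9, 29.5).
For Beta(a, b) with a, b > 1 the mode is (a−1)/(a+b−2) = 8/36.5 ≈ 0.219.

θ̂_MAP = 0.219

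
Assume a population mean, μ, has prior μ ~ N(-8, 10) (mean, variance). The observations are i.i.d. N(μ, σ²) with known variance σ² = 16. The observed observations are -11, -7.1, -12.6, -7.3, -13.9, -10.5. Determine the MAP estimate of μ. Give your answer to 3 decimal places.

μ̂_MAP = -9.895

n = 6; x̄ = ((-11) + (-7.1) + (-12.6) + (-7.3) + (-13.9) + (-10.5))/6 = -62.4/6 = -10.4.
For a Normal prior and Normal likelihood with known variance, the posterior is Normal; its mode equals its mean, the precision-weighted average.
Prior precision 1/σ₀² = 1/10 = 0.1; data precision n/σ² = 6/16 = 0.375.
μ̂ = (0.1·(-8) + 0.375·(-10.4)) / (0.1 + 0.375) = (-4.7)/0.475 = -188/19 ≈ -9.895.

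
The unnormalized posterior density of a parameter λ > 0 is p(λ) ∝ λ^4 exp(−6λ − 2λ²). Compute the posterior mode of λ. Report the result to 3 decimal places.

λ̂_MAP = 0.500

ℓ'(λ) = 4/λ − 6 − 4λ. Setting this to zero and multiplying by λ: 4λ² + 6λ − 4 = 0.
λ = (−6 + √(6² + 4·4·4)) / (2·4) = (−6 + √100) / 8 = (−6 + 10)/8 = 1/2.
ℓ''(λ) = −4/λ² − 4 < 0, confirming a maximum.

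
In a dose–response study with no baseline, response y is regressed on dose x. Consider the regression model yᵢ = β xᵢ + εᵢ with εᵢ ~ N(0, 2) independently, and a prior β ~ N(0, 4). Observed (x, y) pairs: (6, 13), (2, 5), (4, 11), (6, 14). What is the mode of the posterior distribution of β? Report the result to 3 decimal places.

log p(β | y) = −Σ(yᵢ − βxᵢ)²/(2·2) − β²/(2·4) + const.
Setting the derivative to zero: Σxᵢ(yᵢ − βxᵢ)/2 − β/4 = 0, so β = Σxᵢyᵢ / (Σxᵢ² + σ²/τ²).
Σxᵢyᵢ = 6·13 + 2·5 + 4·11 + 6·14 = 216; Σxᵢ² = 92; σ²/τ² = 0.5.
β̂_MAP = 216 / (92 + 0.5) = 216/92.5 ≈ 2.335.

β̂_MAP = 2.335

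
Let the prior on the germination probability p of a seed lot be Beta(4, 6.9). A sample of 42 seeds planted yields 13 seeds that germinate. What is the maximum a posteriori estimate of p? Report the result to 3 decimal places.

Prior: Beta(4, 6.9).
Data: 13 successes in 42 trials. The binomial likelihood contributes p^13(1−p)^29, so the posterior is Beta(4+13, 6.9+29) = Beta(17, 35.9).
For Beta(a, b) with a, b > 1 the mode is (a−1)/(a+b−2) = 16/50.9 ≈ 0.314.

p̂_MAP = 0.314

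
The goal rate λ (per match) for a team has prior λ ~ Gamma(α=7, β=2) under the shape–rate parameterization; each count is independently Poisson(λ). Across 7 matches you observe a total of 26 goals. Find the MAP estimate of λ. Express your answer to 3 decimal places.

Σxᵢ = 26, n = 7.
Posterior ∝ λ^6e^(−2λ) · λ^26e^(−7λ) = λ^32e^(−9λ), i.e. Gamma(shape=33, rate=9).
The mode of a Gamma(a, b) with a ≥ 1 (shape–rate) is (a−1)/b = 32/9 ≈ 3.556.

λ̂_MAP = 3.556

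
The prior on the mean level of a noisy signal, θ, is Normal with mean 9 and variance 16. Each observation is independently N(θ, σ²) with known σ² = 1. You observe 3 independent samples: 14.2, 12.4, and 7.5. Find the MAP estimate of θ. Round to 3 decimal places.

n = 3; x̄ = (14.2 + 12.4 + 7.5)/3 = 34.1/3 = 341/30 ≈ 11.3667.
For a Normal prior and Normal likelihood with known variance, the posterior is Normal; its mode equals its mean, the precision-weighted average.
Prior precision 1/σ₀² = 1/16 = 0.0625; data precision n/σ² = 3/1 = 3.
θ̂ = (0.0625·9 + 3·(341/30)) / (0.0625 + 3) = 34.6625/3.0625 = 2773/245 ≈ 11.318.

θ̂_MAP = 11.318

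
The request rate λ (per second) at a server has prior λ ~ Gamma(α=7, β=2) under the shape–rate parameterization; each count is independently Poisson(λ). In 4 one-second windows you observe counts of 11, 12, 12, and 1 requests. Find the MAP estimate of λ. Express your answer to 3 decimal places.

Σxᵢ = 11+12+12+1 = 36, with n = 4.
Posterior ∝ λ^6e^(−2λ) · λ^36e^(−4λ) = λ^42e^(−6λ), i.e. Gamma(shape=43, rate=6).
The mode of a Gamma(a, b) with a ≥ 1 (shape–rate) is (a−1)/b = 42/6 ≈ 7.000.

λ̂_MAP = 7.000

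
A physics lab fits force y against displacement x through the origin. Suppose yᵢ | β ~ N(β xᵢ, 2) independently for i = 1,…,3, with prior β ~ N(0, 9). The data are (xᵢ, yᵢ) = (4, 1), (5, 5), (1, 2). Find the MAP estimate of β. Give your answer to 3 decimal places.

log p(β | y) = −Σ(yᵢ − βxᵢ)²/(2·2) − β²/(2·9) + const.
Setting the derivative to zero: Σxᵢ(yᵢ − βxᵢ)/2 − β/9 = 0, so β = Σxᵢyᵢ / (Σxᵢ² + σ²/τ²).
Σxᵢyᵢ = 4·1 + 5·5 + 1·2 = 31; Σxᵢ² = 42; σ²/τ² = 2/9.
β̂_MAP = 31 / (42 + 2/9) = 31/(380/9) = 279/380 ≈ 0.734.

β̂_MAP = 0.734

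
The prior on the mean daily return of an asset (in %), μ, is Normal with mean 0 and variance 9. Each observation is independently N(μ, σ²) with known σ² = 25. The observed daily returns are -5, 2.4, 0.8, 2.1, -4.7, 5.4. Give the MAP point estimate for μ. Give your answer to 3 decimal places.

n = 6; x̄ = ((-5) + 2.4 + 0.8 + 2.1 + (-4.7) + 5.4)/6 = 1/6 = 1/6 ≈ 0.1667.
For a Normal prior and Normal likelihood with known variance, the posterior is Normal; its mode equals its mean, the precision-weighted average.
Prior precision 1/σ₀² = 1/9; data precision n/σ² = 6/25 = 0.24.
μ̂ = ((1/9)·0 + 0.24·(1/6)) / (1/9 + 0.24) = 0.04/(79/225) = 9/79 ≈ 0.114.

μ̂_MAP = 0.114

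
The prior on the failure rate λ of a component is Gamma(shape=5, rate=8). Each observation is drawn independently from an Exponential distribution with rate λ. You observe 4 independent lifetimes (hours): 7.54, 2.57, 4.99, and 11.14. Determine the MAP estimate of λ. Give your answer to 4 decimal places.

λ̂_MAP = 0.2336

The Exponential(rate=λ) likelihood is ∝ λ^n e^(−λΣtᵢ). Here n = 4 and Σtᵢ = 7.54 + 2.57 + 4.99 + 11.14 = 26.24.
Posterior ∝ λ^4e^(−8λ) · λ^4e^(−26.24λ) = λ^8e^(−34.24λ), i.e. Gamma(9, 34.24).
Mode = (a−1)/b = 8/34.24 ≈ 0.2336.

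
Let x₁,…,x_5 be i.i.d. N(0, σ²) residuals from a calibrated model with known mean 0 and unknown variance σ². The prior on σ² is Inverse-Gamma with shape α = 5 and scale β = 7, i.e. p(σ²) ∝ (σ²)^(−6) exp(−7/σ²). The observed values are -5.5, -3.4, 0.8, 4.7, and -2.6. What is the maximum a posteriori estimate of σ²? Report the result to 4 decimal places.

Sum of squared deviations about the known mean: SS = (-5.5−0)² + (-3.4−0)² + (0.8−0)² + (4.7−0)² + (-2.6−0)² = 71.3.
The Normal likelihood contributes (σ²)^(−n/2) exp(−SS/(2σ²)), so the posterior is Inverse-Gamma(α + n/2, β + SS/2) = Inverse-Gamma(7.5, 42.65).
The mode of Inverse-Gamma(a, b) is b/(a+1) = 42.65/8.5 ≈ 5.0176.

σ̂²_MAP = 5.0176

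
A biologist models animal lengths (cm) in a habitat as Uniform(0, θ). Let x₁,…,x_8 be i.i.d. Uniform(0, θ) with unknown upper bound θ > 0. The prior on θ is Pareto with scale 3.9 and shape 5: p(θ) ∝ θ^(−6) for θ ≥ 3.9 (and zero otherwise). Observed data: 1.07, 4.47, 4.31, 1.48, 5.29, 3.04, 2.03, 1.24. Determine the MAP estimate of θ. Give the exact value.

θ̂_MAP = 5.29

The Uniform(0, θ) likelihood is θ^(−n) for θ ≥ max(xᵢ), zero otherwise. Here max(xᵢ) = 5.29.
Posterior ∝ θ^(−6) · θ^(−8) = θ^(−14) on θ ≥ max(3.9, 5.29) = 5.29.
This density is strictly decreasing in θ, so the posterior mode lies at the lower boundary of the support.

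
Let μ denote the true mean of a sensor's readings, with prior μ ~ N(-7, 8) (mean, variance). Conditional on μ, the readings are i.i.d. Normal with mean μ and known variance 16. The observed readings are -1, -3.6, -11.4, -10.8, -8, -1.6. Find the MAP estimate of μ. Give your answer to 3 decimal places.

μ̂_MAP = -6.300

n = 6; x̄ = ((-1) + (-3.6) + (-11.4) + (-10.8) + (-8) + (-1.6))/6 = -36.4/6 = -91/15 ≈ -6.0667.
For a Normal prior and Normal likelihood with known variance, the posterior is Normal; its mode equals its mean, the precision-weighted average.
Prior precision 1/σ₀² = 1/8 = 0.125; data precision n/σ² = 6/16 = 0.375.
μ̂ = (0.125·(-7) + 0.375·(-91/15)) / (0.125 + 0.375) = (-3.15)/0.5 = -6.300.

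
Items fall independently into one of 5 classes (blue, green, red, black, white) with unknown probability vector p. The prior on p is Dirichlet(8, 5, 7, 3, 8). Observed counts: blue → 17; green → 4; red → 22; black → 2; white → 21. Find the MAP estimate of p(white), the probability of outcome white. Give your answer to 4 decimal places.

MAP estimate of p(white) = 0.3043

The posterior is Dirichlet(αᵢ + nᵢ) = Dirichlet(25, 9, 29, 5, 29).
For a Dirichlet(a₁,…,a_K) with all aᵢ > 1, the mode has j-th component (aⱼ − 1)/(Σaᵢ − K).
Here Σaᵢ = 97 and K = 5, so p(white) = (29 − 1)/(97 − 5) = 28/92 ≈ 0.3043.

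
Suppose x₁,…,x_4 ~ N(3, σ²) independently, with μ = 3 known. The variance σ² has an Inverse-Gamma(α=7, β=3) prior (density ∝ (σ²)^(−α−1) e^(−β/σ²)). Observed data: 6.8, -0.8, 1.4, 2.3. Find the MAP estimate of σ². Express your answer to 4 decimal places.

Sum of squared deviations about the known mean: SS = (6.8−3)² + (-0.8−3)² + (1.4−3)² + (2.3−3)² = 31.93.
The Normal likelihood contributes (σ²)^(−n/2) exp(−SS/(2σ²)), so the posterior is Inverse-Gamma(α + n/2, β + SS/2) = Inverse-Gamma(9, 18.965).
The mode of Inverse-Gamma(a, b) is b/(a+1) = 18.965/10 ≈ 1.8965.

σ̂²_MAP = 1.8965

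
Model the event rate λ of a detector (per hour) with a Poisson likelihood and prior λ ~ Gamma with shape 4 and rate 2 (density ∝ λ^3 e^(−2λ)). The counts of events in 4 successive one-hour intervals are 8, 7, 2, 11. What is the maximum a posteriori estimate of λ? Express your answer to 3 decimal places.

Σxᵢ = 8+7+2+11 = 28, with n = 4.
Posterior ∝ λ^3e^(−2λ) · λ^28e^(−4λ) = λ^31e^(−6λ), i.e. Gamma(shape=32, rate=6).
The mode of a Gamma(a, b) with a ≥ 1 (shape–rate) is (a−1)/b = 31/6 ≈ 5.167.

λ̂_MAP = 5.167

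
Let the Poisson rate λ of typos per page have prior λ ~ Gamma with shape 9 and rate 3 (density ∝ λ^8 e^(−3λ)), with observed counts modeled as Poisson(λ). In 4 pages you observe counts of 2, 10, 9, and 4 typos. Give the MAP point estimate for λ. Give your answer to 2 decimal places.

Σxᵢ = 2+10+9+4 = 25, with n = 4.
Posterior ∝ λ^8e^(−3λ) · λ^25e^(−4λ) = λ^33e^(−7λ), i.e. Gamma(shape=34, rate=7).
The mode of a Gamma(a, b) with a ≥ 1 (shape–rate) is (a−1)/b = 33/7 ≈ 4.71.

λ̂_MAP = 4.71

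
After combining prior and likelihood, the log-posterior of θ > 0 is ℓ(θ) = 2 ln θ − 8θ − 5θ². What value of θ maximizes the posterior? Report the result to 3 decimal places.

θ̂_MAP = 0.200

ℓ'(θ) = 2/θ − 8 − 10θ. Setting this to zero and multiplying by θ: 10θ² + 8θ − 2 = 0.
θ = (−8 + √(8² + 4·10·2)) / (2·10) = (−8 + √144) / 20 = (−8 + 12)/20 = 1/5.
ℓ''(θ) = −2/θ² − 10 < 0, confirming a maximum.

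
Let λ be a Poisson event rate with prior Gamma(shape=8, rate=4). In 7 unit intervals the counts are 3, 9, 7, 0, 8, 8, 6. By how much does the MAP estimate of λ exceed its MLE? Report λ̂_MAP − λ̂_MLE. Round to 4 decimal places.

Σxᵢ = 41. Posterior is Gamma(49, 11); MAP = (49−1)/11 = 48/11 ≈ 4.36364.
MLE = x̄ = 41/7 ≈ 5.85714.
Difference = 48/11 − 41/7 = -115/77 ≈ -1.4935.

MAP − MLE = -1.4935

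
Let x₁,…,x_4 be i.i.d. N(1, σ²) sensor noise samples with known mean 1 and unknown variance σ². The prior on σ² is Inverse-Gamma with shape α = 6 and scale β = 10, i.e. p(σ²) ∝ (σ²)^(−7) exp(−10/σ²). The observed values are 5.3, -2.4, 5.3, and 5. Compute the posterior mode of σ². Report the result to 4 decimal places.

σ̂²_MAP = 4.6967

Sum of squared deviations about the known mean: SS = (5.3−1)² + (-2.4−1)² + (5.3−1)² + (5−1)² = 64.54.
The Normal likelihood contributes (σ²)^(−n/2) exp(−SS/(2σ²)), so the posterior is Inverse-Gamma(α + n/2, β + SS/2) = Inverse-Gamma(8, 42.27).
The mode of Inverse-Gamma(a, b) is b/(a+1) = 42.27/9 ≈ 4.6967.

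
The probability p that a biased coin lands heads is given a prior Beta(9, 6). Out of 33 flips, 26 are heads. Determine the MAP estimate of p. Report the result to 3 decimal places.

p̂_MAP = 0.739

Prior: Beta(9, 6).
Data: 26 successes in 33 trials. The binomial likelihood contributes p^26(1−p)^7, so the posterior is Beta(9+26, 6+7) = Beta(35, 13).
For Beta(a, b) with a, b > 1 the mode is (a−1)/(a+b−2) = 34/46 ≈ 0.739.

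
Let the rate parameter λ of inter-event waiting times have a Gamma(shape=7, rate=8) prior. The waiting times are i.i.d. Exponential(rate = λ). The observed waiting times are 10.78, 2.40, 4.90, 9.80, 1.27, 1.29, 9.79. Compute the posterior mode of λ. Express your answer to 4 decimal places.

λ̂_MAP = 0.2695

The Exponential(rate=λ) likelihood is ∝ λ^n e^(−λΣtᵢ). Here n = 7 and Σtᵢ = 10.78 + 2.40 + 4.90 + 9.80 + 1.27 + 1.29 + 9.79 = 40.23.
Posterior ∝ λ^6e^(−8λ) · λ^7e^(−40.23λ) = λ^13e^(−48.23λ), i.e. Gamma(14, 48.23).
Mode = (a−1)/b = 13/48.23 ≈ 0.2695.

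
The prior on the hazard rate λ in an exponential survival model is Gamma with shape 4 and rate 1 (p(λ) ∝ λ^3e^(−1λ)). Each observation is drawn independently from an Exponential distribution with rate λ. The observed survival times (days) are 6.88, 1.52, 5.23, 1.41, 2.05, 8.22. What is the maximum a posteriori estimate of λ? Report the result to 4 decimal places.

The Exponential(rate=λ) likelihood is ∝ λ^n e^(−λΣtᵢ). Here n = 6 and Σtᵢ = 6.88 + 1.52 + 5.23 + 1.41 + 2.05 + 8.22 = 25.31.
Posterior ∝ λ^3e^(−1λ) · λ^6e^(−25.31λ) = λ^9e^(−26.31λ), i.e. Gamma(10, 26.31).
Mode = (a−1)/b = 9/26.31 ≈ 0.3421.

λ̂_MAP = 0.3421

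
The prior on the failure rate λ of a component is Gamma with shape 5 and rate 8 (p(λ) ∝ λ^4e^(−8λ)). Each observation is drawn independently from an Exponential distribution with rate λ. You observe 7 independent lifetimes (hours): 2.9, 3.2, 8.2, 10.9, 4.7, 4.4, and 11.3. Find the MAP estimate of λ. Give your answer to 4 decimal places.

The Exponential(rate=λ) likelihood is ∝ λ^n e^(−λΣtᵢ). Here n = 7 and Σtᵢ = 2.9 + 3.2 + 8.2 + 10.9 + 4.7 + 4.4 + 11.3 = 45.6.
Posterior ∝ λ^4e^(−8λ) · λ^7e^(−45.6λ) = λ^11e^(−53.6λ), i.e. Gamma(12, 53.6).
Mode = (a−1)/b = 11/53.6 ≈ 0.2052.

λ̂_MAP = 0.2052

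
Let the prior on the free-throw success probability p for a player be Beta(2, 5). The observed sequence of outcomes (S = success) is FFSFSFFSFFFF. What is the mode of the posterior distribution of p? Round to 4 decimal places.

p̂_MAP = 0.2353

Prior: Beta(2, 5).
Data: 3 successes in 12 trials (from the sequence). The binomial likelihood contributes p^3(1−p)^9, so the posterior is Beta(2+3, 5+9) = Beta(5, 14).
For Beta(a, b) with a, b > 1 the mode is (a−1)/(a+b−2) = 4/17 ≈ 0.2353.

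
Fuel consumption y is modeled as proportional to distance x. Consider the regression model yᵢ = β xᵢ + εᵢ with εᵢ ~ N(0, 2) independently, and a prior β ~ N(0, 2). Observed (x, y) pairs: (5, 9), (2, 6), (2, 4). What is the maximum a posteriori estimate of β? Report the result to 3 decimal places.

log p(β | y) = −Σ(yᵢ − βxᵢ)²/(2·2) − β²/(2·2) + const.
Setting the derivative to zero: Σxᵢ(yᵢ − βxᵢ)/2 − β/2 = 0, so β = Σxᵢyᵢ / (Σxᵢ² + σ²/τ²).
Σxᵢyᵢ = 5·9 + 2·6 + 2·4 = 65; Σxᵢ² = 33; σ²/τ² = 1.
β̂_MAP = 65 / (33 + 1) = 65/34 ≈ 1.912.

β̂_MAP = 1.912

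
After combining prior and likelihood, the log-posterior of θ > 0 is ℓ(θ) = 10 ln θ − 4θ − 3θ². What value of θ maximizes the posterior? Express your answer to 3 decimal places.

ℓ'(θ) = 10/θ − 4 − 6θ. Setting this to zero and multiplying by θ: 6θ² + 4θ − 10 = 0.
θ = (−4 + √(4² + 4·6·10)) / (2·6) = (−4 + √256) / 12 = (−4 + 16)/12 = 1.
ℓ''(θ) = −10/θ² − 6 < 0, confirming a maximum.

θ̂_MAP = 1.000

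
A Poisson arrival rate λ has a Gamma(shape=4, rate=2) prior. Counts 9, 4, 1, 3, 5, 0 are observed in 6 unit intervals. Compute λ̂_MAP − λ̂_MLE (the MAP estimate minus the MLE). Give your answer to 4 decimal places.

MAP − MLE = -0.5417

Σxᵢ = 22. Posterior is Gamma(26, 8); MAP = (26−1)/8 = 25/8 ≈ 3.12500.
MLE = x̄ = 22/6 ≈ 3.66667.
Difference = 25/8 − 22/6 = -13/24 ≈ -0.5417.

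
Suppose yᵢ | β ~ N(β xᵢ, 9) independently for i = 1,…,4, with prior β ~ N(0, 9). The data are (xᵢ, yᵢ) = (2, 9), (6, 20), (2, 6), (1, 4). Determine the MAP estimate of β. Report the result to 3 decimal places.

β̂_MAP = 3.348

log p(β | y) = −Σ(yᵢ − βxᵢ)²/(2·9) − β²/(2·9) + const.
Setting the derivative to zero: Σxᵢ(yᵢ − βxᵢ)/9 − β/9 = 0, so β = Σxᵢyᵢ / (Σxᵢ² + σ²/τ²).
Σxᵢyᵢ = 2·9 + 6·20 + 2·6 + 1·4 = 154; Σxᵢ² = 45; σ²/τ² = 1.
β̂_MAP = 154 / (45 + 1) = 154/46 ≈ 3.348.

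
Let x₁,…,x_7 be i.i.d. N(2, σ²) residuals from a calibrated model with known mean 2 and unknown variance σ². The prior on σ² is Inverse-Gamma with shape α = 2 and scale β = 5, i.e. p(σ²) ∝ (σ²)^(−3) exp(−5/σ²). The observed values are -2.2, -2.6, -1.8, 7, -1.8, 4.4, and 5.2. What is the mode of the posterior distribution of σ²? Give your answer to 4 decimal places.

Sum of squared deviations about the known mean: SS = (-2.2−2)² + (-2.6−2)² + (-1.8−2)² + (7−2)² + (-1.8−2)² + (4.4−2)² + (5.2−2)² = 108.68.
The Normal likelihood contributes (σ²)^(−n/2) exp(−SS/(2σ²)), so the posterior is Inverse-Gamma(α + n/2, β + SS/2) = Inverse-Gamma(5.5, 59.34).
The mode of Inverse-Gamma(a, b) is b/(a+1) = 59.34/6.5 ≈ 9.1292.

σ̂²_MAP = 9.1292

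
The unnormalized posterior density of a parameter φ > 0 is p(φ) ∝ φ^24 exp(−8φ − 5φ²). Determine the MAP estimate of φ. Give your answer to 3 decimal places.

φ̂_MAP = 1.200

ℓ'(φ) = 24/φ − 8 − 10φ. Setting this to zero and multiplying by φ: 10φ² + 8φ − 24 = 0.
φ = (−8 + √(8² + 4·10·24)) / (2·10) = (−8 + √1024) / 20 = (−8 + 32)/20 = 6/5.
ℓ''(φ) = −24/φ² − 10 < 0, confirming a maximum.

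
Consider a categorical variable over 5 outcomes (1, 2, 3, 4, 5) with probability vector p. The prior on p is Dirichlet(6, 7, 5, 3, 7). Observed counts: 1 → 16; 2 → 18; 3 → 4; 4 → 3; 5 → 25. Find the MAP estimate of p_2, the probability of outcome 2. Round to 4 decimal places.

The posterior is Dirichlet(αᵢ + nᵢ) = Dirichlet(22, 25, 9, 6, 32).
For a Dirichlet(a₁,…,a_K) with all aᵢ > 1, the mode has j-th component (aⱼ − 1)/(Σaᵢ − K).
Here Σaᵢ = 94 and K = 5, so p_2 = (25 − 1)/(94 − 5) = 24/89 ≈ 0.2697.

MAP estimate: 0.2697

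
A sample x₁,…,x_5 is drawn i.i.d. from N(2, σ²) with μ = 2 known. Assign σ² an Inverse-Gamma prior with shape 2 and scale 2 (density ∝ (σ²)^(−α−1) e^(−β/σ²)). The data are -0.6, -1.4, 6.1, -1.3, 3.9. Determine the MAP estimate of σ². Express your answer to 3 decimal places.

σ̂²_MAP = 4.875

Sum of squared deviations about the known mean: SS = (-0.6−2)² + (-1.4−2)² + (6.1−2)² + (-1.3−2)² + (3.9−2)² = 49.63.
The Normal likelihood contributes (σ²)^(−n/2) exp(−SS/(2σ²)), so the posterior is Inverse-Gamma(α + n/2, β + SS/2) = Inverse-Gamma(4.5, 26.815).
The mode of Inverse-Gamma(a, b) is b/(a+1) = 26.815/5.5 ≈ 4.875.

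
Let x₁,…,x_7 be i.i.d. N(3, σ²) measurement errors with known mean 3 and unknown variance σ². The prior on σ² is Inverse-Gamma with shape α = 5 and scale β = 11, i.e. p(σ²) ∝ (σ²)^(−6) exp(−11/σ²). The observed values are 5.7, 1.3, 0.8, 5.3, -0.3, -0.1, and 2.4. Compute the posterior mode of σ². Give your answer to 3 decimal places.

Sum of squared deviations about the known mean: SS = (5.7−3)² + (1.3−3)² + (0.8−3)² + (5.3−3)² + (-0.3−3)² + (-0.1−3)² + (2.4−3)² = 41.17.
The Normal likelihood contributes (σ²)^(−n/2) exp(−SS/(2σ²)), so the posterior is Inverse-Gamma(α + n/2, β + SS/2) = Inverse-Gamma(8.5, 31.585).
The mode of Inverse-Gamma(a, b) is b/(a+1) = 31.585/9.5 ≈ 3.325.

σ̂²_MAP = 3.325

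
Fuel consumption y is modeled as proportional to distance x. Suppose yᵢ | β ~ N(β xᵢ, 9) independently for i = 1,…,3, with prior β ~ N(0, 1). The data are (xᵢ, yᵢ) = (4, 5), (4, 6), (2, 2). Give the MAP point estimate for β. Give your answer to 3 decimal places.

β̂_MAP = 1.067

log p(β | y) = −Σ(yᵢ − βxᵢ)²/(2·9) − β²/(2·1) + const.
Setting the derivative to zero: Σxᵢ(yᵢ − βxᵢ)/9 − β/1 = 0, so β = Σxᵢyᵢ / (Σxᵢ² + σ²/τ²).
Σxᵢyᵢ = 4·5 + 4·6 + 2·2 = 48; Σxᵢ² = 36; σ²/τ² = 9.
β̂_MAP = 48 / (36 + 9) = 48/45 ≈ 1.067.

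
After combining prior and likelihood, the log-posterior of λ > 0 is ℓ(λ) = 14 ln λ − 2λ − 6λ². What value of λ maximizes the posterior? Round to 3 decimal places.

λ̂_MAP = 1.000

ℓ'(λ) = 14/λ − 2 − 12λ. Setting this to zero and multiplying by λ: 12λ² + 2λ − 14 = 0.
λ = (−2 + √(2² + 4·12·14)) / (2·12) = (−2 + √676) / 24 = (−2 + 26)/24 = 1.
ℓ''(λ) = −14/λ² − 12 < 0, confirming a maximum.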